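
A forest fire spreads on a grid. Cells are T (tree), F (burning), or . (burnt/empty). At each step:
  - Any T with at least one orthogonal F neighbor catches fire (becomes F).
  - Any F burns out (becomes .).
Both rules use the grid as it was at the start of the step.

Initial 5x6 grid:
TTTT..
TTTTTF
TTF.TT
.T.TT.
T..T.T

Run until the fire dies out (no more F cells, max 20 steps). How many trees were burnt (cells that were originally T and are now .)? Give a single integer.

Step 1: +4 fires, +2 burnt (F count now 4)
Step 2: +6 fires, +4 burnt (F count now 6)
Step 3: +4 fires, +6 burnt (F count now 4)
Step 4: +2 fires, +4 burnt (F count now 2)
Step 5: +1 fires, +2 burnt (F count now 1)
Step 6: +0 fires, +1 burnt (F count now 0)
Fire out after step 6
Initially T: 19, now '.': 28
Total burnt (originally-T cells now '.'): 17

Answer: 17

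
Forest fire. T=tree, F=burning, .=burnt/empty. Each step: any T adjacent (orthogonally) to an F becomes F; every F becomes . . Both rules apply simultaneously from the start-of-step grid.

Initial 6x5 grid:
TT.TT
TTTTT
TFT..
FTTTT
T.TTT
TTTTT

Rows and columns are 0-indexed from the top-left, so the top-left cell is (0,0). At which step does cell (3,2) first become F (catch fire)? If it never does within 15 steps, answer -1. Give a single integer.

Step 1: cell (3,2)='T' (+5 fires, +2 burnt)
Step 2: cell (3,2)='F' (+5 fires, +5 burnt)
  -> target ignites at step 2
Step 3: cell (3,2)='.' (+5 fires, +5 burnt)
Step 4: cell (3,2)='.' (+5 fires, +5 burnt)
Step 5: cell (3,2)='.' (+3 fires, +5 burnt)
Step 6: cell (3,2)='.' (+1 fires, +3 burnt)
Step 7: cell (3,2)='.' (+0 fires, +1 burnt)
  fire out at step 7

2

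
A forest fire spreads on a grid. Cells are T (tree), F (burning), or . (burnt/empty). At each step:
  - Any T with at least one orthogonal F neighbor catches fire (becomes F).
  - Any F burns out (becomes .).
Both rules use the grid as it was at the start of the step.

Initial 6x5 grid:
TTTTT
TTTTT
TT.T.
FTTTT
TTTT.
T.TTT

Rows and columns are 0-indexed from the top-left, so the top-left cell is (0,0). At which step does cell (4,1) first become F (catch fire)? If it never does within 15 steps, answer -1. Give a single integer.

Step 1: cell (4,1)='T' (+3 fires, +1 burnt)
Step 2: cell (4,1)='F' (+5 fires, +3 burnt)
  -> target ignites at step 2
Step 3: cell (4,1)='.' (+4 fires, +5 burnt)
Step 4: cell (4,1)='.' (+6 fires, +4 burnt)
Step 5: cell (4,1)='.' (+3 fires, +6 burnt)
Step 6: cell (4,1)='.' (+3 fires, +3 burnt)
Step 7: cell (4,1)='.' (+1 fires, +3 burnt)
Step 8: cell (4,1)='.' (+0 fires, +1 burnt)
  fire out at step 8

2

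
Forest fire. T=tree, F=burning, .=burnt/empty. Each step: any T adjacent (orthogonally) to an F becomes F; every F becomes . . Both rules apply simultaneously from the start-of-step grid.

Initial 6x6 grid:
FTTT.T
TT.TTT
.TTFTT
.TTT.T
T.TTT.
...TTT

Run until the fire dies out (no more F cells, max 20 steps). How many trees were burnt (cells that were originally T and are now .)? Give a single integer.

Step 1: +6 fires, +2 burnt (F count now 6)
Step 2: +8 fires, +6 burnt (F count now 8)
Step 3: +6 fires, +8 burnt (F count now 6)
Step 4: +2 fires, +6 burnt (F count now 2)
Step 5: +1 fires, +2 burnt (F count now 1)
Step 6: +0 fires, +1 burnt (F count now 0)
Fire out after step 6
Initially T: 24, now '.': 35
Total burnt (originally-T cells now '.'): 23

Answer: 23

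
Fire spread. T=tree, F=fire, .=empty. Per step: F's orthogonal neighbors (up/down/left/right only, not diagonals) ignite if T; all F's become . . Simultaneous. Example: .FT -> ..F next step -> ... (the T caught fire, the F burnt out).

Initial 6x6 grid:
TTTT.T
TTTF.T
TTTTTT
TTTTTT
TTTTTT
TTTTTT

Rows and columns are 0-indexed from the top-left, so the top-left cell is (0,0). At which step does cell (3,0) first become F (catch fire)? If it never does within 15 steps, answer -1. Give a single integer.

Step 1: cell (3,0)='T' (+3 fires, +1 burnt)
Step 2: cell (3,0)='T' (+5 fires, +3 burnt)
Step 3: cell (3,0)='T' (+7 fires, +5 burnt)
Step 4: cell (3,0)='T' (+8 fires, +7 burnt)
Step 5: cell (3,0)='F' (+6 fires, +8 burnt)
  -> target ignites at step 5
Step 6: cell (3,0)='.' (+3 fires, +6 burnt)
Step 7: cell (3,0)='.' (+1 fires, +3 burnt)
Step 8: cell (3,0)='.' (+0 fires, +1 burnt)
  fire out at step 8

5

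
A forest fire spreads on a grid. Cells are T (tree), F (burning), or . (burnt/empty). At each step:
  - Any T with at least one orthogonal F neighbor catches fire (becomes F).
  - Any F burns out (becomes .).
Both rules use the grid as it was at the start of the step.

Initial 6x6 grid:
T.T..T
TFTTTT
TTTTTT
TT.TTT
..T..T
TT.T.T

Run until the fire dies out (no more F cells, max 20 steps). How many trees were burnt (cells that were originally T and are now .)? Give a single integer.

Answer: 21

Derivation:
Step 1: +3 fires, +1 burnt (F count now 3)
Step 2: +6 fires, +3 burnt (F count now 6)
Step 3: +3 fires, +6 burnt (F count now 3)
Step 4: +3 fires, +3 burnt (F count now 3)
Step 5: +3 fires, +3 burnt (F count now 3)
Step 6: +1 fires, +3 burnt (F count now 1)
Step 7: +1 fires, +1 burnt (F count now 1)
Step 8: +1 fires, +1 burnt (F count now 1)
Step 9: +0 fires, +1 burnt (F count now 0)
Fire out after step 9
Initially T: 25, now '.': 32
Total burnt (originally-T cells now '.'): 21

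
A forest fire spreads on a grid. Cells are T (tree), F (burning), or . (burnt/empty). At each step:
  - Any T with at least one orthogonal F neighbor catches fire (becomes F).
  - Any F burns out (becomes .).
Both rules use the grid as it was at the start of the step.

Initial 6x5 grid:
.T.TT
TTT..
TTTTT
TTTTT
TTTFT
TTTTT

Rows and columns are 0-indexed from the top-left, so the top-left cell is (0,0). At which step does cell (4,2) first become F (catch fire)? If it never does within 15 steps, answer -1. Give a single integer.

Step 1: cell (4,2)='F' (+4 fires, +1 burnt)
  -> target ignites at step 1
Step 2: cell (4,2)='.' (+6 fires, +4 burnt)
Step 3: cell (4,2)='.' (+5 fires, +6 burnt)
Step 4: cell (4,2)='.' (+4 fires, +5 burnt)
Step 5: cell (4,2)='.' (+2 fires, +4 burnt)
Step 6: cell (4,2)='.' (+2 fires, +2 burnt)
Step 7: cell (4,2)='.' (+0 fires, +2 burnt)
  fire out at step 7

1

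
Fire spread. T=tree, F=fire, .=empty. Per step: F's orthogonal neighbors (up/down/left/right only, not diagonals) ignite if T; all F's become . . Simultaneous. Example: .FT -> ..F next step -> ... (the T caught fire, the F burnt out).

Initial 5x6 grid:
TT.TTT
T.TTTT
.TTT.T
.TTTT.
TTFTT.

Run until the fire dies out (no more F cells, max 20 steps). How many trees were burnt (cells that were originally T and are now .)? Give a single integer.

Answer: 19

Derivation:
Step 1: +3 fires, +1 burnt (F count now 3)
Step 2: +5 fires, +3 burnt (F count now 5)
Step 3: +4 fires, +5 burnt (F count now 4)
Step 4: +1 fires, +4 burnt (F count now 1)
Step 5: +2 fires, +1 burnt (F count now 2)
Step 6: +2 fires, +2 burnt (F count now 2)
Step 7: +2 fires, +2 burnt (F count now 2)
Step 8: +0 fires, +2 burnt (F count now 0)
Fire out after step 8
Initially T: 22, now '.': 27
Total burnt (originally-T cells now '.'): 19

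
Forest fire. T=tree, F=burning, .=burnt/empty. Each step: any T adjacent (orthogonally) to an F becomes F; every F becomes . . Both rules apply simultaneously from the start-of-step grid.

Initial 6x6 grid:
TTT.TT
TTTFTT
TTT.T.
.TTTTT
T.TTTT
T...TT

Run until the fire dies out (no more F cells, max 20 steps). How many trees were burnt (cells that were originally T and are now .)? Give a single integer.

Step 1: +2 fires, +1 burnt (F count now 2)
Step 2: +6 fires, +2 burnt (F count now 6)
Step 3: +6 fires, +6 burnt (F count now 6)
Step 4: +7 fires, +6 burnt (F count now 7)
Step 5: +3 fires, +7 burnt (F count now 3)
Step 6: +1 fires, +3 burnt (F count now 1)
Step 7: +0 fires, +1 burnt (F count now 0)
Fire out after step 7
Initially T: 27, now '.': 34
Total burnt (originally-T cells now '.'): 25

Answer: 25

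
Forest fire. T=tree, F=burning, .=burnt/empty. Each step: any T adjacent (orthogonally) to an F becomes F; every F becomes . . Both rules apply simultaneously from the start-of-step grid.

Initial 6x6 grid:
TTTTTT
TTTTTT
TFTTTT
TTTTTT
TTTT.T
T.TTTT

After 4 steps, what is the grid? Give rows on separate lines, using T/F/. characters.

Step 1: 4 trees catch fire, 1 burn out
  TTTTTT
  TFTTTT
  F.FTTT
  TFTTTT
  TTTT.T
  T.TTTT
Step 2: 7 trees catch fire, 4 burn out
  TFTTTT
  F.FTTT
  ...FTT
  F.FTTT
  TFTT.T
  T.TTTT
Step 3: 7 trees catch fire, 7 burn out
  F.FTTT
  ...FTT
  ....FT
  ...FTT
  F.FT.T
  T.TTTT
Step 4: 7 trees catch fire, 7 burn out
  ...FTT
  ....FT
  .....F
  ....FT
  ...F.T
  F.FTTT

...FTT
....FT
.....F
....FT
...F.T
F.FTTT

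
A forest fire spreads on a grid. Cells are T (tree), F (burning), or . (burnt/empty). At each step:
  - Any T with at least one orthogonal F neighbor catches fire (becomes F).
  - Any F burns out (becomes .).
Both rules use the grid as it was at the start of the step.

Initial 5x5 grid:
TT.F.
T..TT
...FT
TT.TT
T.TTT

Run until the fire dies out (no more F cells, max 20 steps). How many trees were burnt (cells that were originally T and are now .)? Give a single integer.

Answer: 8

Derivation:
Step 1: +3 fires, +2 burnt (F count now 3)
Step 2: +3 fires, +3 burnt (F count now 3)
Step 3: +2 fires, +3 burnt (F count now 2)
Step 4: +0 fires, +2 burnt (F count now 0)
Fire out after step 4
Initially T: 14, now '.': 19
Total burnt (originally-T cells now '.'): 8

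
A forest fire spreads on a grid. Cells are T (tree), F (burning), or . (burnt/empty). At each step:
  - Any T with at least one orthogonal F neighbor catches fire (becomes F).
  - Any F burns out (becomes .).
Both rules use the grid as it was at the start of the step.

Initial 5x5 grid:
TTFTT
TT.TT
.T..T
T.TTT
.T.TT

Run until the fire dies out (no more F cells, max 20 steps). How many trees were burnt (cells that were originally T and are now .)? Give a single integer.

Answer: 15

Derivation:
Step 1: +2 fires, +1 burnt (F count now 2)
Step 2: +4 fires, +2 burnt (F count now 4)
Step 3: +3 fires, +4 burnt (F count now 3)
Step 4: +1 fires, +3 burnt (F count now 1)
Step 5: +1 fires, +1 burnt (F count now 1)
Step 6: +2 fires, +1 burnt (F count now 2)
Step 7: +2 fires, +2 burnt (F count now 2)
Step 8: +0 fires, +2 burnt (F count now 0)
Fire out after step 8
Initially T: 17, now '.': 23
Total burnt (originally-T cells now '.'): 15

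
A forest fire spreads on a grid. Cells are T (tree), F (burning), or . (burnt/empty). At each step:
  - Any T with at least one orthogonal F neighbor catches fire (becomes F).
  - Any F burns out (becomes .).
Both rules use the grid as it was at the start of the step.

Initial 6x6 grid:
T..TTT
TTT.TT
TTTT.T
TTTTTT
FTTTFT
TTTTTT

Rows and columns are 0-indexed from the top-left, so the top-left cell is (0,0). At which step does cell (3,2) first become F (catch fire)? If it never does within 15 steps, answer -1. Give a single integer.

Step 1: cell (3,2)='T' (+7 fires, +2 burnt)
Step 2: cell (3,2)='T' (+8 fires, +7 burnt)
Step 3: cell (3,2)='F' (+6 fires, +8 burnt)
  -> target ignites at step 3
Step 4: cell (3,2)='.' (+4 fires, +6 burnt)
Step 5: cell (3,2)='.' (+3 fires, +4 burnt)
Step 6: cell (3,2)='.' (+1 fires, +3 burnt)
Step 7: cell (3,2)='.' (+1 fires, +1 burnt)
Step 8: cell (3,2)='.' (+0 fires, +1 burnt)
  fire out at step 8

3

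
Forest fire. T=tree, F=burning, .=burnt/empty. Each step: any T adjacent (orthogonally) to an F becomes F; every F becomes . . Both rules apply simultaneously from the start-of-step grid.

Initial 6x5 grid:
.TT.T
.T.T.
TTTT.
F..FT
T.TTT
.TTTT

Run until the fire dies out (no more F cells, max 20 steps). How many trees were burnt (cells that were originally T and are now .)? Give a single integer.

Answer: 17

Derivation:
Step 1: +5 fires, +2 burnt (F count now 5)
Step 2: +6 fires, +5 burnt (F count now 6)
Step 3: +3 fires, +6 burnt (F count now 3)
Step 4: +2 fires, +3 burnt (F count now 2)
Step 5: +1 fires, +2 burnt (F count now 1)
Step 6: +0 fires, +1 burnt (F count now 0)
Fire out after step 6
Initially T: 18, now '.': 29
Total burnt (originally-T cells now '.'): 17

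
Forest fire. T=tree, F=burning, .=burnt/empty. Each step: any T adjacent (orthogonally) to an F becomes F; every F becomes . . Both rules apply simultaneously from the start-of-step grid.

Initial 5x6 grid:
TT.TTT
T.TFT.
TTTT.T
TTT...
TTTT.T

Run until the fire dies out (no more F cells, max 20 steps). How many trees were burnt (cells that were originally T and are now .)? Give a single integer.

Step 1: +4 fires, +1 burnt (F count now 4)
Step 2: +2 fires, +4 burnt (F count now 2)
Step 3: +3 fires, +2 burnt (F count now 3)
Step 4: +3 fires, +3 burnt (F count now 3)
Step 5: +4 fires, +3 burnt (F count now 4)
Step 6: +2 fires, +4 burnt (F count now 2)
Step 7: +1 fires, +2 burnt (F count now 1)
Step 8: +0 fires, +1 burnt (F count now 0)
Fire out after step 8
Initially T: 21, now '.': 28
Total burnt (originally-T cells now '.'): 19

Answer: 19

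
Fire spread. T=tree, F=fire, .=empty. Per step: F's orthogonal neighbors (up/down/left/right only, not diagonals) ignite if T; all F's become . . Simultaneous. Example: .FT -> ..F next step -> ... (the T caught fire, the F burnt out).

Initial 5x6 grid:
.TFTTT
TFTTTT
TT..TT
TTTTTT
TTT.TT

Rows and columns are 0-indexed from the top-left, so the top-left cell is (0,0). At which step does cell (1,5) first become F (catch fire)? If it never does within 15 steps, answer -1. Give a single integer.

Step 1: cell (1,5)='T' (+5 fires, +2 burnt)
Step 2: cell (1,5)='T' (+4 fires, +5 burnt)
Step 3: cell (1,5)='T' (+5 fires, +4 burnt)
Step 4: cell (1,5)='F' (+5 fires, +5 burnt)
  -> target ignites at step 4
Step 5: cell (1,5)='.' (+2 fires, +5 burnt)
Step 6: cell (1,5)='.' (+2 fires, +2 burnt)
Step 7: cell (1,5)='.' (+1 fires, +2 burnt)
Step 8: cell (1,5)='.' (+0 fires, +1 burnt)
  fire out at step 8

4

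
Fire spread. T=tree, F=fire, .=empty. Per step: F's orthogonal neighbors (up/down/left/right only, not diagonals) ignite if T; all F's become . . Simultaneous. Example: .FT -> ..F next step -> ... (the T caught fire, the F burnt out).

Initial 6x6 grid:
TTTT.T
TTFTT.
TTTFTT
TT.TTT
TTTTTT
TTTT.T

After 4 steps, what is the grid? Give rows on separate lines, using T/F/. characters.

Step 1: 6 trees catch fire, 2 burn out
  TTFT.T
  TF.FT.
  TTF.FT
  TT.FTT
  TTTTTT
  TTTT.T
Step 2: 8 trees catch fire, 6 burn out
  TF.F.T
  F...F.
  TF...F
  TT..FT
  TTTFTT
  TTTT.T
Step 3: 7 trees catch fire, 8 burn out
  F....T
  ......
  F.....
  TF...F
  TTF.FT
  TTTF.T
Step 4: 4 trees catch fire, 7 burn out
  .....T
  ......
  ......
  F.....
  TF...F
  TTF..T

.....T
......
......
F.....
TF...F
TTF..T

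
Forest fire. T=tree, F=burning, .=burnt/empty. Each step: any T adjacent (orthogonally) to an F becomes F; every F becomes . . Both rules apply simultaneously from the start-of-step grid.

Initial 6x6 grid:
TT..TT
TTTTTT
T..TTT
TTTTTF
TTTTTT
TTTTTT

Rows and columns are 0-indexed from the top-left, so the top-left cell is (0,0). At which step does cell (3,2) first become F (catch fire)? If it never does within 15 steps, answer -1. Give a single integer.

Step 1: cell (3,2)='T' (+3 fires, +1 burnt)
Step 2: cell (3,2)='T' (+5 fires, +3 burnt)
Step 3: cell (3,2)='F' (+6 fires, +5 burnt)
  -> target ignites at step 3
Step 4: cell (3,2)='.' (+5 fires, +6 burnt)
Step 5: cell (3,2)='.' (+4 fires, +5 burnt)
Step 6: cell (3,2)='.' (+4 fires, +4 burnt)
Step 7: cell (3,2)='.' (+3 fires, +4 burnt)
Step 8: cell (3,2)='.' (+1 fires, +3 burnt)
Step 9: cell (3,2)='.' (+0 fires, +1 burnt)
  fire out at step 9

3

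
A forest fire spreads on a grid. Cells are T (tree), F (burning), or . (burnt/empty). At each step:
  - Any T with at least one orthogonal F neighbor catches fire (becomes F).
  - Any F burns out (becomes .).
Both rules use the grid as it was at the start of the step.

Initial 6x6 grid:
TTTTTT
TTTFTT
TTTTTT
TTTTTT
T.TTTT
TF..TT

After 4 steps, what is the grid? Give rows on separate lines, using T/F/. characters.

Step 1: 5 trees catch fire, 2 burn out
  TTTFTT
  TTF.FT
  TTTFTT
  TTTTTT
  T.TTTT
  F...TT
Step 2: 8 trees catch fire, 5 burn out
  TTF.FT
  TF...F
  TTF.FT
  TTTFTT
  F.TTTT
  ....TT
Step 3: 9 trees catch fire, 8 burn out
  TF...F
  F.....
  TF...F
  FTF.FT
  ..TFTT
  ....TT
Step 4: 6 trees catch fire, 9 burn out
  F.....
  ......
  F.....
  .F...F
  ..F.FT
  ....TT

F.....
......
F.....
.F...F
..F.FT
....TT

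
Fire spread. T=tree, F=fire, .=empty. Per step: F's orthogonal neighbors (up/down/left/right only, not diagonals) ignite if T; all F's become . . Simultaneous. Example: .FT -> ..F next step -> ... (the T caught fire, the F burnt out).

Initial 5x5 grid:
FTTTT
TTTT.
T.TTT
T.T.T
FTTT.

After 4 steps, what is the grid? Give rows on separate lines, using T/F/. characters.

Step 1: 4 trees catch fire, 2 burn out
  .FTTT
  FTTT.
  T.TTT
  F.T.T
  .FTT.
Step 2: 4 trees catch fire, 4 burn out
  ..FTT
  .FTT.
  F.TTT
  ..T.T
  ..FT.
Step 3: 4 trees catch fire, 4 burn out
  ...FT
  ..FT.
  ..TTT
  ..F.T
  ...F.
Step 4: 3 trees catch fire, 4 burn out
  ....F
  ...F.
  ..FTT
  ....T
  .....

....F
...F.
..FTT
....T
.....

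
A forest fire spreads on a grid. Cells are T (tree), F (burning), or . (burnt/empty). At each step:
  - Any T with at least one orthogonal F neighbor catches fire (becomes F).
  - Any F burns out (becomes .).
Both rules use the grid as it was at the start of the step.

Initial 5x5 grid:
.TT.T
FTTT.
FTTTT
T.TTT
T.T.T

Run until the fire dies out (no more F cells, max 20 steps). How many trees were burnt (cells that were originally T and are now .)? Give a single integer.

Answer: 16

Derivation:
Step 1: +3 fires, +2 burnt (F count now 3)
Step 2: +4 fires, +3 burnt (F count now 4)
Step 3: +4 fires, +4 burnt (F count now 4)
Step 4: +3 fires, +4 burnt (F count now 3)
Step 5: +1 fires, +3 burnt (F count now 1)
Step 6: +1 fires, +1 burnt (F count now 1)
Step 7: +0 fires, +1 burnt (F count now 0)
Fire out after step 7
Initially T: 17, now '.': 24
Total burnt (originally-T cells now '.'): 16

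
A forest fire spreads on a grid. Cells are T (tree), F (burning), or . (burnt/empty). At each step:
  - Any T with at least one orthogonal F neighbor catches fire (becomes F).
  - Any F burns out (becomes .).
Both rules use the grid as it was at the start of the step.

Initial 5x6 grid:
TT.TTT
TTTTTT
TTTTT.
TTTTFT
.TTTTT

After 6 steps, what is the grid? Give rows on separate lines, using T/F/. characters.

Step 1: 4 trees catch fire, 1 burn out
  TT.TTT
  TTTTTT
  TTTTF.
  TTTF.F
  .TTTFT
Step 2: 5 trees catch fire, 4 burn out
  TT.TTT
  TTTTFT
  TTTF..
  TTF...
  .TTF.F
Step 3: 6 trees catch fire, 5 burn out
  TT.TFT
  TTTF.F
  TTF...
  TF....
  .TF...
Step 4: 6 trees catch fire, 6 burn out
  TT.F.F
  TTF...
  TF....
  F.....
  .F....
Step 5: 2 trees catch fire, 6 burn out
  TT....
  TF....
  F.....
  ......
  ......
Step 6: 2 trees catch fire, 2 burn out
  TF....
  F.....
  ......
  ......
  ......

TF....
F.....
......
......
......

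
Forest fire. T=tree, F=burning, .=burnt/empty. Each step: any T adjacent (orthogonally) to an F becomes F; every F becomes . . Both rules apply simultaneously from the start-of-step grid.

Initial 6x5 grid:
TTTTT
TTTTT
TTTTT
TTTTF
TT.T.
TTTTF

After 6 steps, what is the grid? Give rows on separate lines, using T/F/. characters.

Step 1: 3 trees catch fire, 2 burn out
  TTTTT
  TTTTT
  TTTTF
  TTTF.
  TT.T.
  TTTF.
Step 2: 5 trees catch fire, 3 burn out
  TTTTT
  TTTTF
  TTTF.
  TTF..
  TT.F.
  TTF..
Step 3: 5 trees catch fire, 5 burn out
  TTTTF
  TTTF.
  TTF..
  TF...
  TT...
  TF...
Step 4: 6 trees catch fire, 5 burn out
  TTTF.
  TTF..
  TF...
  F....
  TF...
  F....
Step 5: 4 trees catch fire, 6 burn out
  TTF..
  TF...
  F....
  .....
  F....
  .....
Step 6: 2 trees catch fire, 4 burn out
  TF...
  F....
  .....
  .....
  .....
  .....

TF...
F....
.....
.....
.....
.....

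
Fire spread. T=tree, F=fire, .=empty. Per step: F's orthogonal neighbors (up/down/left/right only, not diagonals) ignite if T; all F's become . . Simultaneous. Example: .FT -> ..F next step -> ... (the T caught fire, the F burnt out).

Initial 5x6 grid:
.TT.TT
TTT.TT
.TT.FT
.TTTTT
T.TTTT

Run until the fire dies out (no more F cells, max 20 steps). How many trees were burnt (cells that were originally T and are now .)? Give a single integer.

Answer: 21

Derivation:
Step 1: +3 fires, +1 burnt (F count now 3)
Step 2: +5 fires, +3 burnt (F count now 5)
Step 3: +4 fires, +5 burnt (F count now 4)
Step 4: +3 fires, +4 burnt (F count now 3)
Step 5: +2 fires, +3 burnt (F count now 2)
Step 6: +2 fires, +2 burnt (F count now 2)
Step 7: +2 fires, +2 burnt (F count now 2)
Step 8: +0 fires, +2 burnt (F count now 0)
Fire out after step 8
Initially T: 22, now '.': 29
Total burnt (originally-T cells now '.'): 21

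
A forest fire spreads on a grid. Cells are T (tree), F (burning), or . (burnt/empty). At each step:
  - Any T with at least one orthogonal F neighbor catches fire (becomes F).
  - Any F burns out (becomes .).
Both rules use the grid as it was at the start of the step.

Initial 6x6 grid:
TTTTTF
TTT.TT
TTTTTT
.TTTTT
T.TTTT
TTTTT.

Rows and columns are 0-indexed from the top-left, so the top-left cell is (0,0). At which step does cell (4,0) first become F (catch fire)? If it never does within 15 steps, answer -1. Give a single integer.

Step 1: cell (4,0)='T' (+2 fires, +1 burnt)
Step 2: cell (4,0)='T' (+3 fires, +2 burnt)
Step 3: cell (4,0)='T' (+3 fires, +3 burnt)
Step 4: cell (4,0)='T' (+5 fires, +3 burnt)
Step 5: cell (4,0)='T' (+5 fires, +5 burnt)
Step 6: cell (4,0)='T' (+5 fires, +5 burnt)
Step 7: cell (4,0)='T' (+4 fires, +5 burnt)
Step 8: cell (4,0)='T' (+1 fires, +4 burnt)
Step 9: cell (4,0)='T' (+1 fires, +1 burnt)
Step 10: cell (4,0)='T' (+1 fires, +1 burnt)
Step 11: cell (4,0)='F' (+1 fires, +1 burnt)
  -> target ignites at step 11
Step 12: cell (4,0)='.' (+0 fires, +1 burnt)
  fire out at step 12

11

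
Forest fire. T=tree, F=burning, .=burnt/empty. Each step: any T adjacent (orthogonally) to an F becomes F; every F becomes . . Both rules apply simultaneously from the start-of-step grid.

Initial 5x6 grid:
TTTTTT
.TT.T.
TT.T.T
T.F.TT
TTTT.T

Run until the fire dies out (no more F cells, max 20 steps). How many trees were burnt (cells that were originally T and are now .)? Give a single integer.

Answer: 16

Derivation:
Step 1: +1 fires, +1 burnt (F count now 1)
Step 2: +2 fires, +1 burnt (F count now 2)
Step 3: +1 fires, +2 burnt (F count now 1)
Step 4: +1 fires, +1 burnt (F count now 1)
Step 5: +1 fires, +1 burnt (F count now 1)
Step 6: +1 fires, +1 burnt (F count now 1)
Step 7: +1 fires, +1 burnt (F count now 1)
Step 8: +2 fires, +1 burnt (F count now 2)
Step 9: +2 fires, +2 burnt (F count now 2)
Step 10: +1 fires, +2 burnt (F count now 1)
Step 11: +1 fires, +1 burnt (F count now 1)
Step 12: +2 fires, +1 burnt (F count now 2)
Step 13: +0 fires, +2 burnt (F count now 0)
Fire out after step 13
Initially T: 21, now '.': 25
Total burnt (originally-T cells now '.'): 16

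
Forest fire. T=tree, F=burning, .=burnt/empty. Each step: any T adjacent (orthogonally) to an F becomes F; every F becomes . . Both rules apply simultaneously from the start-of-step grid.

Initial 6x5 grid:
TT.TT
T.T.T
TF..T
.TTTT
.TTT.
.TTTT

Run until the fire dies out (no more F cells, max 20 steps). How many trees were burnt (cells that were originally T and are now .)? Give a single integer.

Step 1: +2 fires, +1 burnt (F count now 2)
Step 2: +3 fires, +2 burnt (F count now 3)
Step 3: +4 fires, +3 burnt (F count now 4)
Step 4: +4 fires, +4 burnt (F count now 4)
Step 5: +2 fires, +4 burnt (F count now 2)
Step 6: +2 fires, +2 burnt (F count now 2)
Step 7: +1 fires, +2 burnt (F count now 1)
Step 8: +1 fires, +1 burnt (F count now 1)
Step 9: +0 fires, +1 burnt (F count now 0)
Fire out after step 9
Initially T: 20, now '.': 29
Total burnt (originally-T cells now '.'): 19

Answer: 19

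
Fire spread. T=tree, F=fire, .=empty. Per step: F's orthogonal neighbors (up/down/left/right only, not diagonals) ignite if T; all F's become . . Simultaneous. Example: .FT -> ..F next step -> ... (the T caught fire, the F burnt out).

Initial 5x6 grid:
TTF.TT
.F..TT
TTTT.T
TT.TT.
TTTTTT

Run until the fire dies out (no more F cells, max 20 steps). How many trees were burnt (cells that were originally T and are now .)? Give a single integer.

Answer: 16

Derivation:
Step 1: +2 fires, +2 burnt (F count now 2)
Step 2: +4 fires, +2 burnt (F count now 4)
Step 3: +3 fires, +4 burnt (F count now 3)
Step 4: +3 fires, +3 burnt (F count now 3)
Step 5: +2 fires, +3 burnt (F count now 2)
Step 6: +1 fires, +2 burnt (F count now 1)
Step 7: +1 fires, +1 burnt (F count now 1)
Step 8: +0 fires, +1 burnt (F count now 0)
Fire out after step 8
Initially T: 21, now '.': 25
Total burnt (originally-T cells now '.'): 16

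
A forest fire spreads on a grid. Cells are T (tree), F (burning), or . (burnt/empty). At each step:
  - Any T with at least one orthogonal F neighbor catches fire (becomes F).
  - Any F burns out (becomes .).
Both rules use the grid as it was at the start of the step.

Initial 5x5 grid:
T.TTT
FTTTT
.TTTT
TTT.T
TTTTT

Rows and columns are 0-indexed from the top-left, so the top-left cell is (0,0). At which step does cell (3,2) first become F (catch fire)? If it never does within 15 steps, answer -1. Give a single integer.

Step 1: cell (3,2)='T' (+2 fires, +1 burnt)
Step 2: cell (3,2)='T' (+2 fires, +2 burnt)
Step 3: cell (3,2)='T' (+4 fires, +2 burnt)
Step 4: cell (3,2)='F' (+6 fires, +4 burnt)
  -> target ignites at step 4
Step 5: cell (3,2)='.' (+4 fires, +6 burnt)
Step 6: cell (3,2)='.' (+2 fires, +4 burnt)
Step 7: cell (3,2)='.' (+1 fires, +2 burnt)
Step 8: cell (3,2)='.' (+0 fires, +1 burnt)
  fire out at step 8

4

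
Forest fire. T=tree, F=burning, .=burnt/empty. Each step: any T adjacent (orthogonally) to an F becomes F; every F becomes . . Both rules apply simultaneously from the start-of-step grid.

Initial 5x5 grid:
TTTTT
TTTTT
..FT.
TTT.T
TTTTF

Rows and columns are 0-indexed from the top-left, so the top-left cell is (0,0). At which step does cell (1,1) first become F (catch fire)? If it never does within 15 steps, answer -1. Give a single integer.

Step 1: cell (1,1)='T' (+5 fires, +2 burnt)
Step 2: cell (1,1)='F' (+5 fires, +5 burnt)
  -> target ignites at step 2
Step 3: cell (1,1)='.' (+6 fires, +5 burnt)
Step 4: cell (1,1)='.' (+3 fires, +6 burnt)
Step 5: cell (1,1)='.' (+0 fires, +3 burnt)
  fire out at step 5

2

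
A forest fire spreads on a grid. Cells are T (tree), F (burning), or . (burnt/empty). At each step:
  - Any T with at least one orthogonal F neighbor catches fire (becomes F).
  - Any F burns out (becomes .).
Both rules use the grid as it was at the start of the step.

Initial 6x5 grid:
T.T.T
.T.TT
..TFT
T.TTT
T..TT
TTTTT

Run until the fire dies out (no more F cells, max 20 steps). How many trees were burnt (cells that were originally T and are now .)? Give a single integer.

Step 1: +4 fires, +1 burnt (F count now 4)
Step 2: +4 fires, +4 burnt (F count now 4)
Step 3: +3 fires, +4 burnt (F count now 3)
Step 4: +2 fires, +3 burnt (F count now 2)
Step 5: +1 fires, +2 burnt (F count now 1)
Step 6: +1 fires, +1 burnt (F count now 1)
Step 7: +1 fires, +1 burnt (F count now 1)
Step 8: +1 fires, +1 burnt (F count now 1)
Step 9: +0 fires, +1 burnt (F count now 0)
Fire out after step 9
Initially T: 20, now '.': 27
Total burnt (originally-T cells now '.'): 17

Answer: 17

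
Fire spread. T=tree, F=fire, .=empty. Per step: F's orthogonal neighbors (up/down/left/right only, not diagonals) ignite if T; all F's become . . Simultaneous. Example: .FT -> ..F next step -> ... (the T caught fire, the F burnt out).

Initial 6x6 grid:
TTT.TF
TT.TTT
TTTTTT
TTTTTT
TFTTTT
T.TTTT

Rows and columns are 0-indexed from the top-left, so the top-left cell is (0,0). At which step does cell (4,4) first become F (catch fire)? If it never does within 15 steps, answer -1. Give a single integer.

Step 1: cell (4,4)='T' (+5 fires, +2 burnt)
Step 2: cell (4,4)='T' (+8 fires, +5 burnt)
Step 3: cell (4,4)='F' (+9 fires, +8 burnt)
  -> target ignites at step 3
Step 4: cell (4,4)='.' (+6 fires, +9 burnt)
Step 5: cell (4,4)='.' (+3 fires, +6 burnt)
Step 6: cell (4,4)='.' (+0 fires, +3 burnt)
  fire out at step 6

3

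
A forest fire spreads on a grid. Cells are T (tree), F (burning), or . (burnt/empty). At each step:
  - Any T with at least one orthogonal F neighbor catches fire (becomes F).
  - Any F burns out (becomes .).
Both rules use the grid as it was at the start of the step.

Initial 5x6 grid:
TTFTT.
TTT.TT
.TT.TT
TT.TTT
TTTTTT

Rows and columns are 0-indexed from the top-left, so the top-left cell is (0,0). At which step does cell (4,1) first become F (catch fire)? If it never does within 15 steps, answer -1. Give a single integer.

Step 1: cell (4,1)='T' (+3 fires, +1 burnt)
Step 2: cell (4,1)='T' (+4 fires, +3 burnt)
Step 3: cell (4,1)='T' (+3 fires, +4 burnt)
Step 4: cell (4,1)='T' (+3 fires, +3 burnt)
Step 5: cell (4,1)='F' (+4 fires, +3 burnt)
  -> target ignites at step 5
Step 6: cell (4,1)='.' (+5 fires, +4 burnt)
Step 7: cell (4,1)='.' (+2 fires, +5 burnt)
Step 8: cell (4,1)='.' (+0 fires, +2 burnt)
  fire out at step 8

5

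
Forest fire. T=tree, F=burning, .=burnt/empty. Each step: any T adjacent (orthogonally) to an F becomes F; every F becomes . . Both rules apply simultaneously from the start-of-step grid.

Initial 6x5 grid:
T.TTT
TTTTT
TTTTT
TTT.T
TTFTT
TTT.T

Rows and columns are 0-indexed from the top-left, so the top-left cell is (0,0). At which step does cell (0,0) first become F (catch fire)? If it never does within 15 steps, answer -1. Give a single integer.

Step 1: cell (0,0)='T' (+4 fires, +1 burnt)
Step 2: cell (0,0)='T' (+5 fires, +4 burnt)
Step 3: cell (0,0)='T' (+7 fires, +5 burnt)
Step 4: cell (0,0)='T' (+5 fires, +7 burnt)
Step 5: cell (0,0)='T' (+3 fires, +5 burnt)
Step 6: cell (0,0)='F' (+2 fires, +3 burnt)
  -> target ignites at step 6
Step 7: cell (0,0)='.' (+0 fires, +2 burnt)
  fire out at step 7

6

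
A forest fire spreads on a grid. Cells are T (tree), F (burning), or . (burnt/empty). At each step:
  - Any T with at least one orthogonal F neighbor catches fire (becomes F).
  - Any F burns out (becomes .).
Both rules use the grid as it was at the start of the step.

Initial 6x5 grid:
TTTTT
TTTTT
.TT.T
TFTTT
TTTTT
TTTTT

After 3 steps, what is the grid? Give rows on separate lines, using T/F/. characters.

Step 1: 4 trees catch fire, 1 burn out
  TTTTT
  TTTTT
  .FT.T
  F.FTT
  TFTTT
  TTTTT
Step 2: 6 trees catch fire, 4 burn out
  TTTTT
  TFTTT
  ..F.T
  ...FT
  F.FTT
  TFTTT
Step 3: 7 trees catch fire, 6 burn out
  TFTTT
  F.FTT
  ....T
  ....F
  ...FT
  F.FTT

TFTTT
F.FTT
....T
....F
...FT
F.FTT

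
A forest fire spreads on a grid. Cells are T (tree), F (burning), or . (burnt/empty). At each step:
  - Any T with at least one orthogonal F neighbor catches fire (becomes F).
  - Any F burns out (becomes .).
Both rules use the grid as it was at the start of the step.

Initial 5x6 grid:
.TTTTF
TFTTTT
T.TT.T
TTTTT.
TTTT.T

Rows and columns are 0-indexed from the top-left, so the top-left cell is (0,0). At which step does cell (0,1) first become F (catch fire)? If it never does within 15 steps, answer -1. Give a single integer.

Step 1: cell (0,1)='F' (+5 fires, +2 burnt)
  -> target ignites at step 1
Step 2: cell (0,1)='.' (+7 fires, +5 burnt)
Step 3: cell (0,1)='.' (+3 fires, +7 burnt)
Step 4: cell (0,1)='.' (+4 fires, +3 burnt)
Step 5: cell (0,1)='.' (+3 fires, +4 burnt)
Step 6: cell (0,1)='.' (+0 fires, +3 burnt)
  fire out at step 6

1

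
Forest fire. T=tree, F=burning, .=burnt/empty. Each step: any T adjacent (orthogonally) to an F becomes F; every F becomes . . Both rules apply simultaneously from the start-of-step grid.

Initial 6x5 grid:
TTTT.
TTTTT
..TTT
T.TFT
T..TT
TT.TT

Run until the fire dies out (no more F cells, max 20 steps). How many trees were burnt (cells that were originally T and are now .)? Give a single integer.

Step 1: +4 fires, +1 burnt (F count now 4)
Step 2: +5 fires, +4 burnt (F count now 5)
Step 3: +4 fires, +5 burnt (F count now 4)
Step 4: +2 fires, +4 burnt (F count now 2)
Step 5: +2 fires, +2 burnt (F count now 2)
Step 6: +1 fires, +2 burnt (F count now 1)
Step 7: +0 fires, +1 burnt (F count now 0)
Fire out after step 7
Initially T: 22, now '.': 26
Total burnt (originally-T cells now '.'): 18

Answer: 18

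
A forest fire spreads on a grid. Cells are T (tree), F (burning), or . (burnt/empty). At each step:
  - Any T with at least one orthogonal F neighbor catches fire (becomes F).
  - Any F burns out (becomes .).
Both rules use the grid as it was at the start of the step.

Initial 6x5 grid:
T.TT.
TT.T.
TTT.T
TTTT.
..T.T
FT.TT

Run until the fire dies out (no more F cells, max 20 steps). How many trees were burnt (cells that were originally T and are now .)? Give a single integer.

Answer: 1

Derivation:
Step 1: +1 fires, +1 burnt (F count now 1)
Step 2: +0 fires, +1 burnt (F count now 0)
Fire out after step 2
Initially T: 19, now '.': 12
Total burnt (originally-T cells now '.'): 1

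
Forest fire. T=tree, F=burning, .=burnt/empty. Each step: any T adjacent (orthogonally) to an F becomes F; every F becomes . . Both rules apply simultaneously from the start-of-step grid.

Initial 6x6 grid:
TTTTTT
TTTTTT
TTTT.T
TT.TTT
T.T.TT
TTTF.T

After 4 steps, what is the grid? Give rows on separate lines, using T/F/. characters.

Step 1: 1 trees catch fire, 1 burn out
  TTTTTT
  TTTTTT
  TTTT.T
  TT.TTT
  T.T.TT
  TTF..T
Step 2: 2 trees catch fire, 1 burn out
  TTTTTT
  TTTTTT
  TTTT.T
  TT.TTT
  T.F.TT
  TF...T
Step 3: 1 trees catch fire, 2 burn out
  TTTTTT
  TTTTTT
  TTTT.T
  TT.TTT
  T...TT
  F....T
Step 4: 1 trees catch fire, 1 burn out
  TTTTTT
  TTTTTT
  TTTT.T
  TT.TTT
  F...TT
  .....T

TTTTTT
TTTTTT
TTTT.T
TT.TTT
F...TT
.....T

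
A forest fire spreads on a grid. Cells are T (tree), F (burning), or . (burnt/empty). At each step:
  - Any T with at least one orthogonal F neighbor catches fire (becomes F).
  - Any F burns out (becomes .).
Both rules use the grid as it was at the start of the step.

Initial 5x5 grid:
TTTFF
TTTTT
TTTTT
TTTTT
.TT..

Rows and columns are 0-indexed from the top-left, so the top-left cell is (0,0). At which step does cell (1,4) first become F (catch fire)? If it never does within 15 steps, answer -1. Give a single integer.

Step 1: cell (1,4)='F' (+3 fires, +2 burnt)
  -> target ignites at step 1
Step 2: cell (1,4)='.' (+4 fires, +3 burnt)
Step 3: cell (1,4)='.' (+5 fires, +4 burnt)
Step 4: cell (1,4)='.' (+3 fires, +5 burnt)
Step 5: cell (1,4)='.' (+3 fires, +3 burnt)
Step 6: cell (1,4)='.' (+2 fires, +3 burnt)
Step 7: cell (1,4)='.' (+0 fires, +2 burnt)
  fire out at step 7

1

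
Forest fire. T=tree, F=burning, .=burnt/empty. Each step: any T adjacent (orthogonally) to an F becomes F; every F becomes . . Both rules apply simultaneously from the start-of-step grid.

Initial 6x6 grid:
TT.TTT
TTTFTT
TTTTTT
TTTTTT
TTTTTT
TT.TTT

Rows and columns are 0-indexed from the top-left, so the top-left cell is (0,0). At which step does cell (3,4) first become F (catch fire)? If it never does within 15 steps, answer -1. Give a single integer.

Step 1: cell (3,4)='T' (+4 fires, +1 burnt)
Step 2: cell (3,4)='T' (+6 fires, +4 burnt)
Step 3: cell (3,4)='F' (+8 fires, +6 burnt)
  -> target ignites at step 3
Step 4: cell (3,4)='.' (+7 fires, +8 burnt)
Step 5: cell (3,4)='.' (+4 fires, +7 burnt)
Step 6: cell (3,4)='.' (+3 fires, +4 burnt)
Step 7: cell (3,4)='.' (+1 fires, +3 burnt)
Step 8: cell (3,4)='.' (+0 fires, +1 burnt)
  fire out at step 8

3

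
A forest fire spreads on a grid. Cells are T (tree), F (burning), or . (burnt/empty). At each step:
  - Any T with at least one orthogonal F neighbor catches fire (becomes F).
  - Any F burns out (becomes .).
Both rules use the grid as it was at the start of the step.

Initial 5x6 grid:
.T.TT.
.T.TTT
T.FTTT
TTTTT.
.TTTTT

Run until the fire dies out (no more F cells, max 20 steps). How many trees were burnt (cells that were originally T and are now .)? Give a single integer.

Step 1: +2 fires, +1 burnt (F count now 2)
Step 2: +5 fires, +2 burnt (F count now 5)
Step 3: +7 fires, +5 burnt (F count now 7)
Step 4: +4 fires, +7 burnt (F count now 4)
Step 5: +1 fires, +4 burnt (F count now 1)
Step 6: +0 fires, +1 burnt (F count now 0)
Fire out after step 6
Initially T: 21, now '.': 28
Total burnt (originally-T cells now '.'): 19

Answer: 19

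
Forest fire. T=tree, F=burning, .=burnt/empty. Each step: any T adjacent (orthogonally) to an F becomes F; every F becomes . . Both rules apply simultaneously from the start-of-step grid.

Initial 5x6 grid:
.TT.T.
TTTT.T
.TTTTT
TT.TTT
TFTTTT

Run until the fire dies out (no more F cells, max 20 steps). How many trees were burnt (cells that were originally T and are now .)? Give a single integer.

Answer: 22

Derivation:
Step 1: +3 fires, +1 burnt (F count now 3)
Step 2: +3 fires, +3 burnt (F count now 3)
Step 3: +4 fires, +3 burnt (F count now 4)
Step 4: +6 fires, +4 burnt (F count now 6)
Step 5: +4 fires, +6 burnt (F count now 4)
Step 6: +1 fires, +4 burnt (F count now 1)
Step 7: +1 fires, +1 burnt (F count now 1)
Step 8: +0 fires, +1 burnt (F count now 0)
Fire out after step 8
Initially T: 23, now '.': 29
Total burnt (originally-T cells now '.'): 22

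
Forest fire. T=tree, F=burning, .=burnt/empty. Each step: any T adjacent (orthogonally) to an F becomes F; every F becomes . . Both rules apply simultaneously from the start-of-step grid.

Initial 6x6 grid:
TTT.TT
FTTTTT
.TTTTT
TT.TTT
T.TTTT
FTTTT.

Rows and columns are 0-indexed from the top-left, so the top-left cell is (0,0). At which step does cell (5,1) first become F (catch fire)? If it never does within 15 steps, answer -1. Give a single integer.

Step 1: cell (5,1)='F' (+4 fires, +2 burnt)
  -> target ignites at step 1
Step 2: cell (5,1)='.' (+5 fires, +4 burnt)
Step 3: cell (5,1)='.' (+6 fires, +5 burnt)
Step 4: cell (5,1)='.' (+4 fires, +6 burnt)
Step 5: cell (5,1)='.' (+5 fires, +4 burnt)
Step 6: cell (5,1)='.' (+4 fires, +5 burnt)
Step 7: cell (5,1)='.' (+1 fires, +4 burnt)
Step 8: cell (5,1)='.' (+0 fires, +1 burnt)
  fire out at step 8

1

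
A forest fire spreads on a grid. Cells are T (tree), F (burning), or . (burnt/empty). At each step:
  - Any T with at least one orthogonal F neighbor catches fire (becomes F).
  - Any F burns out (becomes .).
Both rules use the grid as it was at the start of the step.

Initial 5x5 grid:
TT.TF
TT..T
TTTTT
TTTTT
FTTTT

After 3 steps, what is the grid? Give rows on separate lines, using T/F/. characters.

Step 1: 4 trees catch fire, 2 burn out
  TT.F.
  TT..F
  TTTTT
  FTTTT
  .FTTT
Step 2: 4 trees catch fire, 4 burn out
  TT...
  TT...
  FTTTF
  .FTTT
  ..FTT
Step 3: 6 trees catch fire, 4 burn out
  TT...
  FT...
  .FTF.
  ..FTF
  ...FT

TT...
FT...
.FTF.
..FTF
...FT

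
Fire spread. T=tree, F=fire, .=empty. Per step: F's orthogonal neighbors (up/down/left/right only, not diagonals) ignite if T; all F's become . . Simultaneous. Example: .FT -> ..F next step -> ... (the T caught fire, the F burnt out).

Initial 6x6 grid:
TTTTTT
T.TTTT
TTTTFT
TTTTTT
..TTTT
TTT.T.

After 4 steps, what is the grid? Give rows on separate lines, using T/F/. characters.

Step 1: 4 trees catch fire, 1 burn out
  TTTTTT
  T.TTFT
  TTTF.F
  TTTTFT
  ..TTTT
  TTT.T.
Step 2: 7 trees catch fire, 4 burn out
  TTTTFT
  T.TF.F
  TTF...
  TTTF.F
  ..TTFT
  TTT.T.
Step 3: 8 trees catch fire, 7 burn out
  TTTF.F
  T.F...
  TF....
  TTF...
  ..TF.F
  TTT.F.
Step 4: 4 trees catch fire, 8 burn out
  TTF...
  T.....
  F.....
  TF....
  ..F...
  TTT...

TTF...
T.....
F.....
TF....
..F...
TTT...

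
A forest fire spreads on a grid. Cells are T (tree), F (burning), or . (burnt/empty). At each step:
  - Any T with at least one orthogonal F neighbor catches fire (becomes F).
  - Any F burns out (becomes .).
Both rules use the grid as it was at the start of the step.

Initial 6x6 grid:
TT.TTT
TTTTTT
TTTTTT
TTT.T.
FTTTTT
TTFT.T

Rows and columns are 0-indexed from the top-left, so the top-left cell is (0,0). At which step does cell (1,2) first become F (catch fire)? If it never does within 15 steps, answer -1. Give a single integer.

Step 1: cell (1,2)='T' (+6 fires, +2 burnt)
Step 2: cell (1,2)='T' (+4 fires, +6 burnt)
Step 3: cell (1,2)='T' (+4 fires, +4 burnt)
Step 4: cell (1,2)='F' (+6 fires, +4 burnt)
  -> target ignites at step 4
Step 5: cell (1,2)='.' (+4 fires, +6 burnt)
Step 6: cell (1,2)='.' (+3 fires, +4 burnt)
Step 7: cell (1,2)='.' (+2 fires, +3 burnt)
Step 8: cell (1,2)='.' (+1 fires, +2 burnt)
Step 9: cell (1,2)='.' (+0 fires, +1 burnt)
  fire out at step 9

4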